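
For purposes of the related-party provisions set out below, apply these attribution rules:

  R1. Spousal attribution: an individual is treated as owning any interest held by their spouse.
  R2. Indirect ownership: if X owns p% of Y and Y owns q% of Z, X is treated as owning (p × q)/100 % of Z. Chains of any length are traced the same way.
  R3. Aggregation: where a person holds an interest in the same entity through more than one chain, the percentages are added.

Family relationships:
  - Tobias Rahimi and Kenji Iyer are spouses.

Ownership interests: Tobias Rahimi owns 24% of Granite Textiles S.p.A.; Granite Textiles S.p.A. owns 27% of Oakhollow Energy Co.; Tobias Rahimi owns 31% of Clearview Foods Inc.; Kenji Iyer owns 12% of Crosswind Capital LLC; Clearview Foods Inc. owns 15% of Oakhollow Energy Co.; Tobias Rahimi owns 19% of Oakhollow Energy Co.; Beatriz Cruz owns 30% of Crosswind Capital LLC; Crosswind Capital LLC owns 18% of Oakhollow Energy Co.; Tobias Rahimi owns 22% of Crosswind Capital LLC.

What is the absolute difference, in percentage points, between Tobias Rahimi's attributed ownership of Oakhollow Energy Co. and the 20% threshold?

By spousal attribution (R1), Tobias Rahimi is treated as also owning Kenji Iyer's interest in Crosswind Capital LLC, giving 22% + 12% = 34%.
Chain via Crosswind Capital LLC (R2): 34% × 18% = 6.12% of Oakhollow Energy Co.
Chain via Granite Textiles S.p.A. (R2): 24% × 27% = 6.48% of Oakhollow Energy Co.
Chain via Clearview Foods Inc. (R2): 31% × 15% = 4.65% of Oakhollow Energy Co.
Direct interest in Oakhollow Energy Co: 19%.
Aggregating (R3): 6.12% + 6.48% + 4.65% + 19% = 36.25%.
36.25% exceeds the 20% threshold by 16.25 percentage points.

16.25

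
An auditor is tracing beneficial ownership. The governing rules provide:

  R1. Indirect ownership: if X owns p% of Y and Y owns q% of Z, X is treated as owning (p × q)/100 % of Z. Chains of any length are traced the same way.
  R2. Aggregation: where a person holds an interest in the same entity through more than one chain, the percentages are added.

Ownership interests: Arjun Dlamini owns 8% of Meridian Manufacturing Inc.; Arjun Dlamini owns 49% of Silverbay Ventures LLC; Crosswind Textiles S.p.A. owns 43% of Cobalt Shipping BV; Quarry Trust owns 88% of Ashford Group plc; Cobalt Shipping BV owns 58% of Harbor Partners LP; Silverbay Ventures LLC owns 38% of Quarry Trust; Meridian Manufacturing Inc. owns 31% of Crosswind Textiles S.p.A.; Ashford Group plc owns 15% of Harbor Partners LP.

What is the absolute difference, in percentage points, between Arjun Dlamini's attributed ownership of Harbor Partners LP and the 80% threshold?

Chain via Silverbay Ventures LLC → Quarry Trust → Ashford Group plc (R1): 49% × 38% × 88% × 15% = 2.45784% of Harbor Partners LP.
Chain via Meridian Manufacturing Inc. → Crosswind Textiles S.p.A. → Cobalt Shipping BV (R1): 8% × 31% × 43% × 58% = 0.618512% of Harbor Partners LP.
Aggregating (R2): 2.45784% + 0.618512% = 3.076352%.
3.076352% falls short of the 80% threshold by 76.923648 percentage points.

76.923648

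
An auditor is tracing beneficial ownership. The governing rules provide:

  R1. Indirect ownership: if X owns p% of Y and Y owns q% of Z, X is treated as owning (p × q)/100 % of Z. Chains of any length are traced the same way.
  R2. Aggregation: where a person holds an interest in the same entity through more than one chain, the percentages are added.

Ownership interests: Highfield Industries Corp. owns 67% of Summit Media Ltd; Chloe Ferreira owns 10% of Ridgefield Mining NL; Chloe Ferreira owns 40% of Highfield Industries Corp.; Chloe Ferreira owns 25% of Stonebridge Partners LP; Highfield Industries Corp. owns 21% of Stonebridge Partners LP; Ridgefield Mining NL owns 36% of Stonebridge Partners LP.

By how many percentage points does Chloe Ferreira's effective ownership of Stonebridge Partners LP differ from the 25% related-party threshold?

Chain via Highfield Industries Corp. (R1): 40% × 21% = 8.4% of Stonebridge Partners LP.
Chain via Ridgefield Mining NL (R1): 10% × 36% = 3.6% of Stonebridge Partners LP.
Direct interest in Stonebridge Partners LP: 25%.
Aggregating (R2): 8.4% + 3.6% + 25% = 37%.
37% exceeds the 25% threshold by 12 percentage points.

12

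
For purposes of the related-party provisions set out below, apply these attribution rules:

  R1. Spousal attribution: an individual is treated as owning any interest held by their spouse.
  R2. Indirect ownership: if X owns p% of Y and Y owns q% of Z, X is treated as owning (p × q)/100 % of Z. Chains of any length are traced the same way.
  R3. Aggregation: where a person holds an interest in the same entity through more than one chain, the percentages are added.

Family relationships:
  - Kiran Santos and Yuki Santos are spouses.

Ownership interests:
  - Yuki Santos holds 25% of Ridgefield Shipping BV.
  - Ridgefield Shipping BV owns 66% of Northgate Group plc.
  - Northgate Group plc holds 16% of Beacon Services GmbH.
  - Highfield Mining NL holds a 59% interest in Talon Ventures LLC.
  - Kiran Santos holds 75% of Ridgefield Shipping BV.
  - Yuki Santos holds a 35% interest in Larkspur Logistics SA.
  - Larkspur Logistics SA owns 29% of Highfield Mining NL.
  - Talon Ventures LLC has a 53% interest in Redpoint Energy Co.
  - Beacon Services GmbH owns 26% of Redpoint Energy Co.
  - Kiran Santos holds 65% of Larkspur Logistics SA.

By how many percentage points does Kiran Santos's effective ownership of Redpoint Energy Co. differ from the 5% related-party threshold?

6.8139

By spousal attribution (R1), Kiran Santos is treated as also owning Yuki Santos's interest in Larkspur Logistics SA, giving 65% + 35% = 100%.
By spousal attribution (R1), Kiran Santos is treated as also owning Yuki Santos's interest in Ridgefield Shipping BV, giving 75% + 25% = 100%.
Chain via Larkspur Logistics SA → Highfield Mining NL → Talon Ventures LLC (R2): 100% × 29% × 59% × 53% = 9.0683% of Redpoint Energy Co.
Chain via Ridgefield Shipping BV → Northgate Group plc → Beacon Services GmbH (R2): 100% × 66% × 16% × 26% = 2.7456% of Redpoint Energy Co.
Aggregating (R3): 9.0683% + 2.7456% = 11.8139%.
11.8139% exceeds the 5% threshold by 6.8139 percentage points.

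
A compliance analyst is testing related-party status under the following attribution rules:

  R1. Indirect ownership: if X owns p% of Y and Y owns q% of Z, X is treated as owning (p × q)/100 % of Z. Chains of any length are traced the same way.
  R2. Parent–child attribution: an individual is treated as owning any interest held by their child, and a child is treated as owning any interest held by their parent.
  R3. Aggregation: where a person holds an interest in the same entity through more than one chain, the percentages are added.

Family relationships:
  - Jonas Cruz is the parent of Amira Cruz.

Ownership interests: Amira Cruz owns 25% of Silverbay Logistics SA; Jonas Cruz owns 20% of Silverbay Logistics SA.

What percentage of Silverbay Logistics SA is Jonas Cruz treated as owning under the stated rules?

By parent–child attribution (R2), Jonas Cruz is treated as also owning Amira Cruz's interest in Silverbay Logistics SA, giving 20% + 25% = 45%.
Direct interest in Silverbay Logistics SA: 45%.

45%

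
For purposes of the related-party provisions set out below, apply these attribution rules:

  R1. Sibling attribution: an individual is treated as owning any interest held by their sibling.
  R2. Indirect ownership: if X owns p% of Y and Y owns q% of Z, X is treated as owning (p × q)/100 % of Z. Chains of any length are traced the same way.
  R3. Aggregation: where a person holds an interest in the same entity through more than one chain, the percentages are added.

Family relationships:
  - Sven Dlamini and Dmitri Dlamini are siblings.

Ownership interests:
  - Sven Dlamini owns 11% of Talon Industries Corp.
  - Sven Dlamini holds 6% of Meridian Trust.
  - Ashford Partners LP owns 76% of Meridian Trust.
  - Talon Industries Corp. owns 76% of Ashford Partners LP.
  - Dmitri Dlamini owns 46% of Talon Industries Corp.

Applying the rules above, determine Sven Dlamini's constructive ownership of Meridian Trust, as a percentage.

38.9232%

By sibling attribution (R1), Sven Dlamini is treated as also owning Dmitri Dlamini's interest in Talon Industries Corp, giving 11% + 46% = 57%.
Chain via Talon Industries Corp. → Ashford Partners LP (R2): 57% × 76% × 76% = 32.9232% of Meridian Trust.
Direct interest in Meridian Trust: 6%.
Aggregating (R3): 32.9232% + 6% = 38.9232%.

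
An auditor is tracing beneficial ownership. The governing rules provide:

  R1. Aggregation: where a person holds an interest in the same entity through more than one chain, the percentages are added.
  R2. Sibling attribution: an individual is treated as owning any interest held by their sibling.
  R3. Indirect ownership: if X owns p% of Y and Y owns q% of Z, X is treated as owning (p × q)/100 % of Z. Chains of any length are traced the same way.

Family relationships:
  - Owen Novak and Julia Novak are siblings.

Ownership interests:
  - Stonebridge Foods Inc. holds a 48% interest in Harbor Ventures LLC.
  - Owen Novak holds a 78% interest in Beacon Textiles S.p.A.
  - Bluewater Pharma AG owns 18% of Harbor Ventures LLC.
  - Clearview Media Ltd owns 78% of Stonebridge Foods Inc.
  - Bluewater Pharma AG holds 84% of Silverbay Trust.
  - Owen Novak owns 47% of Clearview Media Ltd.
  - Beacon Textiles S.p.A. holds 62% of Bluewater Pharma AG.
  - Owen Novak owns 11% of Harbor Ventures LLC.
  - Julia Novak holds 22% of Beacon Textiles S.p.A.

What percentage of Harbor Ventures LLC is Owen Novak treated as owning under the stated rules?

By sibling attribution (R2), Owen Novak is treated as also owning Julia Novak's interest in Beacon Textiles S.p.A, giving 78% + 22% = 100%.
Chain via Clearview Media Ltd → Stonebridge Foods Inc. (R3): 47% × 78% × 48% = 17.5968% of Harbor Ventures LLC.
Chain via Beacon Textiles S.p.A. → Bluewater Pharma AG (R3): 100% × 62% × 18% = 11.16% of Harbor Ventures LLC.
Direct interest in Harbor Ventures LLC: 11%.
Aggregating (R1): 17.5968% + 11.16% + 11% = 39.7568%.

39.7568%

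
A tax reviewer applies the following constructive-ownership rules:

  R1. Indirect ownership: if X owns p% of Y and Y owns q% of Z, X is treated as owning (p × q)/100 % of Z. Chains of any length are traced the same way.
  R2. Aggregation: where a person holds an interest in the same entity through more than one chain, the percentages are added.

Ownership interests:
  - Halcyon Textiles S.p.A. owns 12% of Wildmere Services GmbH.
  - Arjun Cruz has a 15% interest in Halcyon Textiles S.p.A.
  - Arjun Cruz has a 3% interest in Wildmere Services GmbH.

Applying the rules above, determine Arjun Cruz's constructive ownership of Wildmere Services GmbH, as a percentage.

Chain via Halcyon Textiles S.p.A. (R1): 15% × 12% = 1.8% of Wildmere Services GmbH.
Direct interest in Wildmere Services GmbH: 3%.
Aggregating (R2): 1.8% + 3% = 4.8%.

4.8%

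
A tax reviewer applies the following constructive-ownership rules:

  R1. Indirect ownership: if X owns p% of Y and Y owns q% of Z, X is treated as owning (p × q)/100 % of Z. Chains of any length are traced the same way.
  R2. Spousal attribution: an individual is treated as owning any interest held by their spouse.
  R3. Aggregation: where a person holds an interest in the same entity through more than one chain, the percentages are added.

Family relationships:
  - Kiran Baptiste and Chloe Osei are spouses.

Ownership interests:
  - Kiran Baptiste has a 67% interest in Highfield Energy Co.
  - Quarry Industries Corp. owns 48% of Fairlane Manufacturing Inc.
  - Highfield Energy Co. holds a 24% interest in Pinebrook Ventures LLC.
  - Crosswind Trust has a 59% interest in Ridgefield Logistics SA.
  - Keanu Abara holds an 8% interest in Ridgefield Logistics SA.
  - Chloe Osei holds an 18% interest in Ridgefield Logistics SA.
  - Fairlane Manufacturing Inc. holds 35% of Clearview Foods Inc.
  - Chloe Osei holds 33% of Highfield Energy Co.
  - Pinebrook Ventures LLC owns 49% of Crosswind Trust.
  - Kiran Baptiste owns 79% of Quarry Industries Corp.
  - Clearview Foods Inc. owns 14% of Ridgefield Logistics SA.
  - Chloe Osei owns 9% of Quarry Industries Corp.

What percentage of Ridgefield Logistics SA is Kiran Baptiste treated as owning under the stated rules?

By spousal attribution (R2), Kiran Baptiste is treated as also owning Chloe Osei's interest in Highfield Energy Co, giving 67% + 33% = 100%.
By spousal attribution (R2), Kiran Baptiste is treated as also owning Chloe Osei's interest in Quarry Industries Corp, giving 79% + 9% = 88%.
By spousal attribution (R2), Kiran Baptiste is treated as owning Chloe Osei's 18% interest in Ridgefield Logistics SA.
Chain via Highfield Energy Co. → Pinebrook Ventures LLC → Crosswind Trust (R1): 100% × 24% × 49% × 59% = 6.9384% of Ridgefield Logistics SA.
Chain via Quarry Industries Corp. → Fairlane Manufacturing Inc. → Clearview Foods Inc. (R1): 88% × 48% × 35% × 14% = 2.06976% of Ridgefield Logistics SA.
Direct interest in Ridgefield Logistics SA: 18%.
Aggregating (R3): 6.9384% + 2.06976% + 18% = 27.00816%.

27.00816%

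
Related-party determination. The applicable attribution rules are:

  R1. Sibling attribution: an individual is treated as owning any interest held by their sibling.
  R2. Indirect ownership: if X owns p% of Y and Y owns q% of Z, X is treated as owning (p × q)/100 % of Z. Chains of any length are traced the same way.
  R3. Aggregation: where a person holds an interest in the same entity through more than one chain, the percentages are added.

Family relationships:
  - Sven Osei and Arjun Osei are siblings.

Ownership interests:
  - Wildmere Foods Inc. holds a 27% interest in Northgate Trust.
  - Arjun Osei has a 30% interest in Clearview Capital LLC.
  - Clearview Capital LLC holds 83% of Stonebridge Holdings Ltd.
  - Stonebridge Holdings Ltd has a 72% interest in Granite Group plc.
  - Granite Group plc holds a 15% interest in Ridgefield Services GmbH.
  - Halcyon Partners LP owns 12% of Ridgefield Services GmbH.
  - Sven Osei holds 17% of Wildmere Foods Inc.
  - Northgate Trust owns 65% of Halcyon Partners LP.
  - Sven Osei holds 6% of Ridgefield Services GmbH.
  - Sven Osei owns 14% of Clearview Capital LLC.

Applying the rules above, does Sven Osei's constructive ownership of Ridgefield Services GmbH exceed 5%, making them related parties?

Yes

By sibling attribution (R1), Sven Osei is treated as also owning Arjun Osei's interest in Clearview Capital LLC, giving 14% + 30% = 44%.
Chain via Clearview Capital LLC → Stonebridge Holdings Ltd → Granite Group plc (R2): 44% × 83% × 72% × 15% = 3.94416% of Ridgefield Services GmbH.
Chain via Wildmere Foods Inc. → Northgate Trust → Halcyon Partners LP (R2): 17% × 27% × 65% × 12% = 0.35802% of Ridgefield Services GmbH.
Direct interest in Ridgefield Services GmbH: 6%.
Aggregating (R3): 3.94416% + 0.35802% + 6% = 10.30218%.
10.30218% exceeds the 5% threshold, so Sven is a related party to Ridgefield Services GmbH.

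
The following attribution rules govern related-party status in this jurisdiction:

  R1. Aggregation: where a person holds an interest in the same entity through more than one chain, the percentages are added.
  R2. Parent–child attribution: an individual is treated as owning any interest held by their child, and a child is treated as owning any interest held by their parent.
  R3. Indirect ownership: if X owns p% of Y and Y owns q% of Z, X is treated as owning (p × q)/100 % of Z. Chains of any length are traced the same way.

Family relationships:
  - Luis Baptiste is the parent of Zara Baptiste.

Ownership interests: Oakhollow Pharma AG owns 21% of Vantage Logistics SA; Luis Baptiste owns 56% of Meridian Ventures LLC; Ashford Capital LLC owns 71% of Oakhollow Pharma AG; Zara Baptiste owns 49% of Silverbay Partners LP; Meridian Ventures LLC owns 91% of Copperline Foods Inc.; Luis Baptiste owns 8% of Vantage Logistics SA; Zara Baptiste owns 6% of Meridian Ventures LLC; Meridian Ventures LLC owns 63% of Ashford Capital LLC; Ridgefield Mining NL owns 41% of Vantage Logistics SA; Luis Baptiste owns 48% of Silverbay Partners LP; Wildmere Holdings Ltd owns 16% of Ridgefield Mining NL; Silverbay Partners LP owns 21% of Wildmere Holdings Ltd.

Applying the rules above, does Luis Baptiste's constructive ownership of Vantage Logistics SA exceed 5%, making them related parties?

Yes

By parent–child attribution (R2), Luis Baptiste is treated as also owning Zara Baptiste's interest in Meridian Ventures LLC, giving 56% + 6% = 62%.
By parent–child attribution (R2), Luis Baptiste is treated as also owning Zara Baptiste's interest in Silverbay Partners LP, giving 48% + 49% = 97%.
Chain via Meridian Ventures LLC → Ashford Capital LLC → Oakhollow Pharma AG (R3): 62% × 63% × 71% × 21% = 5.823846% of Vantage Logistics SA.
Chain via Silverbay Partners LP → Wildmere Holdings Ltd → Ridgefield Mining NL (R3): 97% × 21% × 16% × 41% = 1.336272% of Vantage Logistics SA.
Direct interest in Vantage Logistics SA: 8%.
Aggregating (R1): 5.823846% + 1.336272% + 8% = 15.160118%.
15.160118% exceeds the 5% threshold, so Luis is a related party to Vantage Logistics SA.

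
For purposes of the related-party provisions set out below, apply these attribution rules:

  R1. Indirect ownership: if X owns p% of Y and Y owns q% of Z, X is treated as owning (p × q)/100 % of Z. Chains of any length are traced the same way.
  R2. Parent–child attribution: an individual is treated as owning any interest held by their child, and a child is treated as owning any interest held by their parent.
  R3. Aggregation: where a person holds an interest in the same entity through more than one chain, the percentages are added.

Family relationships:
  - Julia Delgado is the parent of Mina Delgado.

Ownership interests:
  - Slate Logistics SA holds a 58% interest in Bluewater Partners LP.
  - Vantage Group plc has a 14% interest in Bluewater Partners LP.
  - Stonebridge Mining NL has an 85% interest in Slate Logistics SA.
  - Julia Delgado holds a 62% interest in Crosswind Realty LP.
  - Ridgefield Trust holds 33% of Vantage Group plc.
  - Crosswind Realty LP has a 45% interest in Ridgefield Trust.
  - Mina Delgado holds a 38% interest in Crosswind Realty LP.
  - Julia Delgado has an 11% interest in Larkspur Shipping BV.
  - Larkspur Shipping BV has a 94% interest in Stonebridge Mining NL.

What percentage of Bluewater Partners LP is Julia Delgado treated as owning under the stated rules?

7.17662%

By parent–child attribution (R2), Julia Delgado is treated as also owning Mina Delgado's interest in Crosswind Realty LP, giving 62% + 38% = 100%.
Chain via Crosswind Realty LP → Ridgefield Trust → Vantage Group plc (R1): 100% × 45% × 33% × 14% = 2.079% of Bluewater Partners LP.
Chain via Larkspur Shipping BV → Stonebridge Mining NL → Slate Logistics SA (R1): 11% × 94% × 85% × 58% = 5.09762% of Bluewater Partners LP.
Aggregating (R3): 2.079% + 5.09762% = 7.17662%.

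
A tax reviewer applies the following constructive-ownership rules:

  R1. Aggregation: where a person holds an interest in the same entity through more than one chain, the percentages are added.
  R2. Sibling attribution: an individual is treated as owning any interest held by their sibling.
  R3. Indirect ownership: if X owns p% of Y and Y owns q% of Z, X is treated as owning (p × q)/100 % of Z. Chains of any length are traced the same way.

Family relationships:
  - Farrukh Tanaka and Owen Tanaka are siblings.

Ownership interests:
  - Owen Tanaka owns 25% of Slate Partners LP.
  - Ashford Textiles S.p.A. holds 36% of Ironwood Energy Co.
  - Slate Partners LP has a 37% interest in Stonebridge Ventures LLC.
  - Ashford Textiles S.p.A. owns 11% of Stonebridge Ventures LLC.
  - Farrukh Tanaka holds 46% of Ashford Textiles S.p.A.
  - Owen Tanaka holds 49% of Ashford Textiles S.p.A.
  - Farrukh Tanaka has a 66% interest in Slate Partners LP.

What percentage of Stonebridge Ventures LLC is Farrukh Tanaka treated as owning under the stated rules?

44.12%

By sibling attribution (R2), Farrukh Tanaka is treated as also owning Owen Tanaka's interest in Ashford Textiles S.p.A, giving 46% + 49% = 95%.
By sibling attribution (R2), Farrukh Tanaka is treated as also owning Owen Tanaka's interest in Slate Partners LP, giving 66% + 25% = 91%.
Chain via Ashford Textiles S.p.A. (R3): 95% × 11% = 10.45% of Stonebridge Ventures LLC.
Chain via Slate Partners LP (R3): 91% × 37% = 33.67% of Stonebridge Ventures LLC.
Aggregating (R1): 10.45% + 33.67% = 44.12%.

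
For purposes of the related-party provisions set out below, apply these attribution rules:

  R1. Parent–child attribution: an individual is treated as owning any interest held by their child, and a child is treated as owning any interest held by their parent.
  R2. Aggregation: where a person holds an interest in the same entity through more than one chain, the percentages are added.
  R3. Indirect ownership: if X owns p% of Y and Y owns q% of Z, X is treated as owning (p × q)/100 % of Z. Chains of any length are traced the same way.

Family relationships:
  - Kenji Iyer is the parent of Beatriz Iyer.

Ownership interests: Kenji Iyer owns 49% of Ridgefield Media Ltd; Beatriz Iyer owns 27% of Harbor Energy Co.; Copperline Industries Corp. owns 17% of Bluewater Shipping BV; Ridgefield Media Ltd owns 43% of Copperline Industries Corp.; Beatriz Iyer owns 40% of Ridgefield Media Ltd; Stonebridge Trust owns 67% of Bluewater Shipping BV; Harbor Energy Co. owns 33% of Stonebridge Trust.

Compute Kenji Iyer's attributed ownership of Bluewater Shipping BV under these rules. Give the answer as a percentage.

12.4756%

By parent–child attribution (R1), Kenji Iyer is treated as also owning Beatriz Iyer's interest in Ridgefield Media Ltd, giving 49% + 40% = 89%.
By parent–child attribution (R1), Kenji Iyer is treated as owning Beatriz Iyer's 27% interest in Harbor Energy Co.
Chain via Ridgefield Media Ltd → Copperline Industries Corp. (R3): 89% × 43% × 17% = 6.5059% of Bluewater Shipping BV.
Chain via Harbor Energy Co. → Stonebridge Trust (R3): 27% × 33% × 67% = 5.9697% of Bluewater Shipping BV.
Aggregating (R2): 6.5059% + 5.9697% = 12.4756%.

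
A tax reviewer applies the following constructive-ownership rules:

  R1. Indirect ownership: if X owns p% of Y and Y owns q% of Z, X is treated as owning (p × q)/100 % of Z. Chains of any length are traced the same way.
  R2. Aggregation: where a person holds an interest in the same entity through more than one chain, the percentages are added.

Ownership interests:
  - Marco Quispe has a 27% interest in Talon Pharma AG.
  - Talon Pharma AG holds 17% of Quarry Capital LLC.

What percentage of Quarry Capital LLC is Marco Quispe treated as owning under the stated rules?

Chain via Talon Pharma AG (R1): 27% × 17% = 4.59% of Quarry Capital LLC.

4.59%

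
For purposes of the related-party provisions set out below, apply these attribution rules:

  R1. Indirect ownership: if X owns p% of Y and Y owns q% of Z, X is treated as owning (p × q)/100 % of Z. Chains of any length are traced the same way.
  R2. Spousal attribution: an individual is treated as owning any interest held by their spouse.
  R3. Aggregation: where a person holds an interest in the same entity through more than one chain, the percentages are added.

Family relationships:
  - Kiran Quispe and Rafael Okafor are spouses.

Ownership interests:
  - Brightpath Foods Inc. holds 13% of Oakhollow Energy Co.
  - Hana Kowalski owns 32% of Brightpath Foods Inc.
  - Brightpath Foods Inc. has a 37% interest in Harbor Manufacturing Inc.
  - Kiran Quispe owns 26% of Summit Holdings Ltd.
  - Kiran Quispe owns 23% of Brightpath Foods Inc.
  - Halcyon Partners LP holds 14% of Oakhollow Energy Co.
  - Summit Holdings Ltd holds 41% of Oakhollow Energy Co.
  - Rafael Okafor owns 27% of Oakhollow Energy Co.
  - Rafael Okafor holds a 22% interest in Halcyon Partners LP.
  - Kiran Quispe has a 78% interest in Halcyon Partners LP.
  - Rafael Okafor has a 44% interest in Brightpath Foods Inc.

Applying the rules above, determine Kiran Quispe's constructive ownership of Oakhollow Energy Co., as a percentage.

By spousal attribution (R2), Kiran Quispe is treated as also owning Rafael Okafor's interest in Brightpath Foods Inc, giving 23% + 44% = 67%.
By spousal attribution (R2), Kiran Quispe is treated as also owning Rafael Okafor's interest in Halcyon Partners LP, giving 78% + 22% = 100%.
By spousal attribution (R2), Kiran Quispe is treated as owning Rafael Okafor's 27% interest in Oakhollow Energy Co.
Chain via Brightpath Foods Inc. (R1): 67% × 13% = 8.71% of Oakhollow Energy Co.
Chain via Summit Holdings Ltd (R1): 26% × 41% = 10.66% of Oakhollow Energy Co.
Chain via Halcyon Partners LP (R1): 100% × 14% = 14% of Oakhollow Energy Co.
Direct interest in Oakhollow Energy Co: 27%.
Aggregating (R3): 8.71% + 10.66% + 14% + 27% = 60.37%.

60.37%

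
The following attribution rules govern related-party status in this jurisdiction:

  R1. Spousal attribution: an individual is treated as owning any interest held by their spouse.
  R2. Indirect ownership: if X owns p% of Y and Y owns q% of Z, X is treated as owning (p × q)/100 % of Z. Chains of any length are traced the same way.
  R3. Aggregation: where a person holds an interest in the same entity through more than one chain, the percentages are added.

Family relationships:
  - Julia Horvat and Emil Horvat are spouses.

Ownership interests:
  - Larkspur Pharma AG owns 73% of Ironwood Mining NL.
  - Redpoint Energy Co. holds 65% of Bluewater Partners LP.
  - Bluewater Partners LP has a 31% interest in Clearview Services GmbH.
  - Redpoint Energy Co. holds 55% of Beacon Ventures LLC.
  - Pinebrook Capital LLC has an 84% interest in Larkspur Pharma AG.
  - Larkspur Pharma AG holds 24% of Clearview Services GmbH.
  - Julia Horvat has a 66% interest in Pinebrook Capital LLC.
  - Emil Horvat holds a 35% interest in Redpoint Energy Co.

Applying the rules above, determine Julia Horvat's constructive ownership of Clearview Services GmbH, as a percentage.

20.3581%

By spousal attribution (R1), Julia Horvat is treated as owning Emil Horvat's 35% interest in Redpoint Energy Co.
Chain via Pinebrook Capital LLC → Larkspur Pharma AG (R2): 66% × 84% × 24% = 13.3056% of Clearview Services GmbH.
Chain via Redpoint Energy Co. → Bluewater Partners LP (R2): 35% × 65% × 31% = 7.0525% of Clearview Services GmbH.
Aggregating (R3): 13.3056% + 7.0525% = 20.3581%.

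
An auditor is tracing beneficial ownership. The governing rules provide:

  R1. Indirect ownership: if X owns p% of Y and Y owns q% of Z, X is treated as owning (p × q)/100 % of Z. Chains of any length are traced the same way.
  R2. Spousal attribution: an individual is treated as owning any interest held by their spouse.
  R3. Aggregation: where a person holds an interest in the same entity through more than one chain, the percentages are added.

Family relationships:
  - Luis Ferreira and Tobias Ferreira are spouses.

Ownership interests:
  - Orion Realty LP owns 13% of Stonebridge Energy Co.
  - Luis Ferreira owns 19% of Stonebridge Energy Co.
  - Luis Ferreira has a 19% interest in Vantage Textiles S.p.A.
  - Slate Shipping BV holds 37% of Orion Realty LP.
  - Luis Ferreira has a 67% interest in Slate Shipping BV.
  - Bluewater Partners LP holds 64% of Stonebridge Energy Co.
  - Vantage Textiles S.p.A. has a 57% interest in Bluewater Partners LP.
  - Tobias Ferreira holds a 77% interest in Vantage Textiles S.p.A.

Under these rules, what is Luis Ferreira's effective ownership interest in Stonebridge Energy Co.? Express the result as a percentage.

By spousal attribution (R2), Luis Ferreira is treated as also owning Tobias Ferreira's interest in Vantage Textiles S.p.A, giving 19% + 77% = 96%.
Chain via Vantage Textiles S.p.A. → Bluewater Partners LP (R1): 96% × 57% × 64% = 35.0208% of Stonebridge Energy Co.
Chain via Slate Shipping BV → Orion Realty LP (R1): 67% × 37% × 13% = 3.2227% of Stonebridge Energy Co.
Direct interest in Stonebridge Energy Co: 19%.
Aggregating (R3): 35.0208% + 3.2227% + 19% = 57.2435%.

57.2435%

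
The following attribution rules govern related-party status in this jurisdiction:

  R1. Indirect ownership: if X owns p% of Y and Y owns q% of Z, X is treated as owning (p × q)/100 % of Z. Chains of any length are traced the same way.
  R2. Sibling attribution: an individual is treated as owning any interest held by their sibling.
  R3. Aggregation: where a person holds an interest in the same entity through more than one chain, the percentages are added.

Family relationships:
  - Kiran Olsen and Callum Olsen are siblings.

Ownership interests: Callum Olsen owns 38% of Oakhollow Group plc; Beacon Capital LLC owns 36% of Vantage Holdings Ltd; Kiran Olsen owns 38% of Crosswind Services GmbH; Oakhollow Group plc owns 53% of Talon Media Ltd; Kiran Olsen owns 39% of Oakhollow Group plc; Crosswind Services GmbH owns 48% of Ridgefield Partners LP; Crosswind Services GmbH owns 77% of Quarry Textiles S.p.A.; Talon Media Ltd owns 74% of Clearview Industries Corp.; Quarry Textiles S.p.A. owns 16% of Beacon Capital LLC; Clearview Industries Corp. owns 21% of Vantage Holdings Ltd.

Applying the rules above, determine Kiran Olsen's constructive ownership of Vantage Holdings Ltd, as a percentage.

8.02725%

By sibling attribution (R2), Kiran Olsen is treated as also owning Callum Olsen's interest in Oakhollow Group plc, giving 39% + 38% = 77%.
Chain via Oakhollow Group plc → Talon Media Ltd → Clearview Industries Corp. (R1): 77% × 53% × 74% × 21% = 6.341874% of Vantage Holdings Ltd.
Chain via Crosswind Services GmbH → Quarry Textiles S.p.A. → Beacon Capital LLC (R1): 38% × 77% × 16% × 36% = 1.685376% of Vantage Holdings Ltd.
Aggregating (R3): 6.341874% + 1.685376% = 8.02725%.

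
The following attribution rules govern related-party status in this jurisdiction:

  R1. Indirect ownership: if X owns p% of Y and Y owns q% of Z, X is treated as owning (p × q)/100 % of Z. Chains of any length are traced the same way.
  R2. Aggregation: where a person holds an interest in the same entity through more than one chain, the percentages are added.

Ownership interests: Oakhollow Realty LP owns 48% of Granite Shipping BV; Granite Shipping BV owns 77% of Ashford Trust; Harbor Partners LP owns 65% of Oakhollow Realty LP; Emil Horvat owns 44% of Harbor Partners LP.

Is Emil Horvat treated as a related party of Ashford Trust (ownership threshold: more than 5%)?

Yes

Chain via Harbor Partners LP → Oakhollow Realty LP → Granite Shipping BV (R1): 44% × 65% × 48% × 77% = 10.57056% of Ashford Trust.
10.57056% exceeds the 5% threshold, so Emil is a related party to Ashford Trust.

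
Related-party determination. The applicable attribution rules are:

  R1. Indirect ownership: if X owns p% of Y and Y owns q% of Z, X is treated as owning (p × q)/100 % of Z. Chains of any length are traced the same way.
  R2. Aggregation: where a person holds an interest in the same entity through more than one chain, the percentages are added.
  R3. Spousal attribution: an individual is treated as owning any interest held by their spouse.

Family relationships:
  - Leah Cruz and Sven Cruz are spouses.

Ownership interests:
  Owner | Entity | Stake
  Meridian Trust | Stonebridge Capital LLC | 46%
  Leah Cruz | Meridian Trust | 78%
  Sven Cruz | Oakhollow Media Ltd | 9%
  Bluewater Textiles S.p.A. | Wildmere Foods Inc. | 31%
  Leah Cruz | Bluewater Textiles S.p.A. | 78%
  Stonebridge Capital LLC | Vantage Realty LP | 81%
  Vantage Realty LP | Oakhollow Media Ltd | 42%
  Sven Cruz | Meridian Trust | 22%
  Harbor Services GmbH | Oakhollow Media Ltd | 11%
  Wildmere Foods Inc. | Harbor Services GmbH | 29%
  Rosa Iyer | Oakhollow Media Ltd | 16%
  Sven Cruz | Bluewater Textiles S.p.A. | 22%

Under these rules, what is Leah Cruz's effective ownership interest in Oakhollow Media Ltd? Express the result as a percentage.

By spousal attribution (R3), Leah Cruz is treated as also owning Sven Cruz's interest in Bluewater Textiles S.p.A, giving 78% + 22% = 100%.
By spousal attribution (R3), Leah Cruz is treated as also owning Sven Cruz's interest in Meridian Trust, giving 78% + 22% = 100%.
By spousal attribution (R3), Leah Cruz is treated as owning Sven Cruz's 9% interest in Oakhollow Media Ltd.
Chain via Bluewater Textiles S.p.A. → Wildmere Foods Inc. → Harbor Services GmbH (R1): 100% × 31% × 29% × 11% = 0.9889% of Oakhollow Media Ltd.
Chain via Meridian Trust → Stonebridge Capital LLC → Vantage Realty LP (R1): 100% × 46% × 81% × 42% = 15.6492% of Oakhollow Media Ltd.
Direct interest in Oakhollow Media Ltd: 9%.
Aggregating (R2): 0.9889% + 15.6492% + 9% = 25.6381%.

25.6381%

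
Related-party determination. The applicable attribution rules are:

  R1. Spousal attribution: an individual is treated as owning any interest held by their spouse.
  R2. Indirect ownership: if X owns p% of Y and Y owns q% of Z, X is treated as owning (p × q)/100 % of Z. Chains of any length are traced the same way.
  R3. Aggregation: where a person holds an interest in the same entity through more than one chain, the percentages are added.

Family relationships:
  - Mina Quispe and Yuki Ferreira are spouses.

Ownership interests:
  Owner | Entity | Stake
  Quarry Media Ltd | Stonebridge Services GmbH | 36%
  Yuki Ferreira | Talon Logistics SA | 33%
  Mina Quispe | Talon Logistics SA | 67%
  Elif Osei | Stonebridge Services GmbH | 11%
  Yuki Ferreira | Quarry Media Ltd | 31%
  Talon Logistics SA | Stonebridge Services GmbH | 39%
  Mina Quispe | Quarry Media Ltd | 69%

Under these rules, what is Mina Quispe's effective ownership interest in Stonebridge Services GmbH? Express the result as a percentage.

75%

By spousal attribution (R1), Mina Quispe is treated as also owning Yuki Ferreira's interest in Quarry Media Ltd, giving 69% + 31% = 100%.
By spousal attribution (R1), Mina Quispe is treated as also owning Yuki Ferreira's interest in Talon Logistics SA, giving 67% + 33% = 100%.
Chain via Quarry Media Ltd (R2): 100% × 36% = 36% of Stonebridge Services GmbH.
Chain via Talon Logistics SA (R2): 100% × 39% = 39% of Stonebridge Services GmbH.
Aggregating (R3): 36% + 39% = 75%.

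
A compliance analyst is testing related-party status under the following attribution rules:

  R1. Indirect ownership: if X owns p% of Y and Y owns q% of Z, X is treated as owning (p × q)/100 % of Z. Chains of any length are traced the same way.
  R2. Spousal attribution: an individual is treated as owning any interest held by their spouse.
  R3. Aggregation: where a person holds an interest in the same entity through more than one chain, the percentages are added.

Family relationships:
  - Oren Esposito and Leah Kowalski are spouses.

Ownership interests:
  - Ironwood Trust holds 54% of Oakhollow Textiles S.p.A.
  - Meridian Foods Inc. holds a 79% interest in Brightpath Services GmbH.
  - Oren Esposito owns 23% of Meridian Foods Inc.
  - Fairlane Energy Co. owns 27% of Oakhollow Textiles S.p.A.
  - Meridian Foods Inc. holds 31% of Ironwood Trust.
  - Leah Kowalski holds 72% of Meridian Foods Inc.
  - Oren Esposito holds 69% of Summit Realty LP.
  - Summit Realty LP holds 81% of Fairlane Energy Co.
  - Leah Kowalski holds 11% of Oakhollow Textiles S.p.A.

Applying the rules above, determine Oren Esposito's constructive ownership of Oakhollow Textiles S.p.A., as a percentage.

41.9933%

By spousal attribution (R2), Oren Esposito is treated as also owning Leah Kowalski's interest in Meridian Foods Inc, giving 23% + 72% = 95%.
By spousal attribution (R2), Oren Esposito is treated as owning Leah Kowalski's 11% interest in Oakhollow Textiles S.p.A.
Chain via Summit Realty LP → Fairlane Energy Co. (R1): 69% × 81% × 27% = 15.0903% of Oakhollow Textiles S.p.A.
Chain via Meridian Foods Inc. → Ironwood Trust (R1): 95% × 31% × 54% = 15.903% of Oakhollow Textiles S.p.A.
Direct interest in Oakhollow Textiles S.p.A: 11%.
Aggregating (R3): 15.0903% + 15.903% + 11% = 41.9933%.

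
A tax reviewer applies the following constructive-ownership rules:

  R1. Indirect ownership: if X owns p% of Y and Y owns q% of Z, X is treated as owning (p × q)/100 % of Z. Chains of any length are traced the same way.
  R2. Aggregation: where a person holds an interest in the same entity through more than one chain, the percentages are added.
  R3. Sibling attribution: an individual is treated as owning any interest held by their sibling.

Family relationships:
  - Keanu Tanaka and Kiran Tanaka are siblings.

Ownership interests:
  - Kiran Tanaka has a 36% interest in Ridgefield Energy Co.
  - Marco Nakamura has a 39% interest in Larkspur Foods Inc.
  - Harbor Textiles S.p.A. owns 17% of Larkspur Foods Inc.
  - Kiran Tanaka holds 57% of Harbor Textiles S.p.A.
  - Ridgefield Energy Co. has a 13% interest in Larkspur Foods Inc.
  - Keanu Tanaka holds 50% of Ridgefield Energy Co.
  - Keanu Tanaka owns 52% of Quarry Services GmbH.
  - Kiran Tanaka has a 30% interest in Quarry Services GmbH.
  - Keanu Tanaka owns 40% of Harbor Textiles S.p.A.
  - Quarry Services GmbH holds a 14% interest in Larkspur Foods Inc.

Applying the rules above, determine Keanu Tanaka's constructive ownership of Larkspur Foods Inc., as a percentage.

By sibling attribution (R3), Keanu Tanaka is treated as also owning Kiran Tanaka's interest in Ridgefield Energy Co, giving 50% + 36% = 86%.
By sibling attribution (R3), Keanu Tanaka is treated as also owning Kiran Tanaka's interest in Harbor Textiles S.p.A, giving 40% + 57% = 97%.
By sibling attribution (R3), Keanu Tanaka is treated as also owning Kiran Tanaka's interest in Quarry Services GmbH, giving 52% + 30% = 82%.
Chain via Ridgefield Energy Co. (R1): 86% × 13% = 11.18% of Larkspur Foods Inc.
Chain via Harbor Textiles S.p.A. (R1): 97% × 17% = 16.49% of Larkspur Foods Inc.
Chain via Quarry Services GmbH (R1): 82% × 14% = 11.48% of Larkspur Foods Inc.
Aggregating (R2): 11.18% + 16.49% + 11.48% = 39.15%.

39.15%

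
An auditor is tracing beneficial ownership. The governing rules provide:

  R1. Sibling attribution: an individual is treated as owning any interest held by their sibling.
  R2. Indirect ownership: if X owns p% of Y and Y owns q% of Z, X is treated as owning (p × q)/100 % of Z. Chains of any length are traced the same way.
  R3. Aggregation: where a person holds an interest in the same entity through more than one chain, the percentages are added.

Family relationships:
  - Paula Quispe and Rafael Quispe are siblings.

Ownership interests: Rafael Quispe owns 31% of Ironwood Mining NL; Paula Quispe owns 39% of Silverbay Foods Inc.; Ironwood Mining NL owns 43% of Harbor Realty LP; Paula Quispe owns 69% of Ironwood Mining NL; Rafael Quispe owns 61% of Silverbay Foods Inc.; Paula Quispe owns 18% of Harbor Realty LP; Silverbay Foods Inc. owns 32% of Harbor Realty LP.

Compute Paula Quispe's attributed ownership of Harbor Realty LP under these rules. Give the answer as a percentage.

By sibling attribution (R1), Paula Quispe is treated as also owning Rafael Quispe's interest in Silverbay Foods Inc, giving 39% + 61% = 100%.
By sibling attribution (R1), Paula Quispe is treated as also owning Rafael Quispe's interest in Ironwood Mining NL, giving 69% + 31% = 100%.
Chain via Silverbay Foods Inc. (R2): 100% × 32% = 32% of Harbor Realty LP.
Chain via Ironwood Mining NL (R2): 100% × 43% = 43% of Harbor Realty LP.
Direct interest in Harbor Realty LP: 18%.
Aggregating (R3): 32% + 43% + 18% = 93%.

93%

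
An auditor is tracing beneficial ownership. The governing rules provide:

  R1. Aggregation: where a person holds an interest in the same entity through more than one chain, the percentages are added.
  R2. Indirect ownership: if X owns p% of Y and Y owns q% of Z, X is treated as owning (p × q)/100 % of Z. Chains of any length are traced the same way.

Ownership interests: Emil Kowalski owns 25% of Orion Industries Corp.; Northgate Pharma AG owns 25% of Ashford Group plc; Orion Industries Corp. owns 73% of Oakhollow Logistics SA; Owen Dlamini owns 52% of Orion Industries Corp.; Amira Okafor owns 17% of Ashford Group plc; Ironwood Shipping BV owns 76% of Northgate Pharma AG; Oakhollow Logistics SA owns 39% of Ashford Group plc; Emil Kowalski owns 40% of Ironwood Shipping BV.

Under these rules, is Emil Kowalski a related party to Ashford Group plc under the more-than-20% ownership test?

Chain via Ironwood Shipping BV → Northgate Pharma AG (R2): 40% × 76% × 25% = 7.6% of Ashford Group plc.
Chain via Orion Industries Corp. → Oakhollow Logistics SA (R2): 25% × 73% × 39% = 7.1175% of Ashford Group plc.
Aggregating (R1): 7.6% + 7.1175% = 14.7175%.
14.7175% does not exceed the 20% threshold, so Emil is not a related party to Ashford Group plc.

No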